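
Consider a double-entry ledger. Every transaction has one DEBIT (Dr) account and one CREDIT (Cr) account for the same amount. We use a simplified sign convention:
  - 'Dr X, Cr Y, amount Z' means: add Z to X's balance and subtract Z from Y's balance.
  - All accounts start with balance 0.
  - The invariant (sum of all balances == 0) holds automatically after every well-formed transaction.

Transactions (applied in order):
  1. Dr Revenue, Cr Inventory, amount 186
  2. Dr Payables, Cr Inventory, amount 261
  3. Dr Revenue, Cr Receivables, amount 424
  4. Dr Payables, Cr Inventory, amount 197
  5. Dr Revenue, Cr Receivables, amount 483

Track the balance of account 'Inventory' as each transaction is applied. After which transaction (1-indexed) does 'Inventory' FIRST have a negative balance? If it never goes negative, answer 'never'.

Answer: 1

Derivation:
After txn 1: Inventory=-186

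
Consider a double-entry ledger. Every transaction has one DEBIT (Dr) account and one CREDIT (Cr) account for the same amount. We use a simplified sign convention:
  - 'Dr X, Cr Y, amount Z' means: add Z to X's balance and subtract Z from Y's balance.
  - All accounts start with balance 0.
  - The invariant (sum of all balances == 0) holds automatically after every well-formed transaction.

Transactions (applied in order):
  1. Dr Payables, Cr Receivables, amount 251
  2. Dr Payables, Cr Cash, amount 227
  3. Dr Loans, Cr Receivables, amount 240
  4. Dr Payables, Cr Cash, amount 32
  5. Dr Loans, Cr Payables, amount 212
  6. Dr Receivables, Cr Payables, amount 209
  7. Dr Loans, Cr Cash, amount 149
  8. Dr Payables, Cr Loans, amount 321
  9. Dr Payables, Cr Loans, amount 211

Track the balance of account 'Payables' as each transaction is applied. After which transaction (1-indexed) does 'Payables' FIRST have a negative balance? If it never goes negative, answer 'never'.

Answer: never

Derivation:
After txn 1: Payables=251
After txn 2: Payables=478
After txn 3: Payables=478
After txn 4: Payables=510
After txn 5: Payables=298
After txn 6: Payables=89
After txn 7: Payables=89
After txn 8: Payables=410
After txn 9: Payables=621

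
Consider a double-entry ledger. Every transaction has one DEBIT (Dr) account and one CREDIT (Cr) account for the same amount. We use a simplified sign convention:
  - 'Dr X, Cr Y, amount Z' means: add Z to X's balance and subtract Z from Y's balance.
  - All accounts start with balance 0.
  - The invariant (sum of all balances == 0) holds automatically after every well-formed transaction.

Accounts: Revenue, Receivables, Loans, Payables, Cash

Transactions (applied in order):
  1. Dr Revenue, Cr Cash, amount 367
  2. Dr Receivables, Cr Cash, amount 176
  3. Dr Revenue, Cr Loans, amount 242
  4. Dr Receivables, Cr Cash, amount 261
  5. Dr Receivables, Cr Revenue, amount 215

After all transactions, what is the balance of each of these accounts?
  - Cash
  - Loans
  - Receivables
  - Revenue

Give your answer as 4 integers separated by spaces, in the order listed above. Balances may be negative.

Answer: -804 -242 652 394

Derivation:
After txn 1 (Dr Revenue, Cr Cash, amount 367): Cash=-367 Revenue=367
After txn 2 (Dr Receivables, Cr Cash, amount 176): Cash=-543 Receivables=176 Revenue=367
After txn 3 (Dr Revenue, Cr Loans, amount 242): Cash=-543 Loans=-242 Receivables=176 Revenue=609
After txn 4 (Dr Receivables, Cr Cash, amount 261): Cash=-804 Loans=-242 Receivables=437 Revenue=609
After txn 5 (Dr Receivables, Cr Revenue, amount 215): Cash=-804 Loans=-242 Receivables=652 Revenue=394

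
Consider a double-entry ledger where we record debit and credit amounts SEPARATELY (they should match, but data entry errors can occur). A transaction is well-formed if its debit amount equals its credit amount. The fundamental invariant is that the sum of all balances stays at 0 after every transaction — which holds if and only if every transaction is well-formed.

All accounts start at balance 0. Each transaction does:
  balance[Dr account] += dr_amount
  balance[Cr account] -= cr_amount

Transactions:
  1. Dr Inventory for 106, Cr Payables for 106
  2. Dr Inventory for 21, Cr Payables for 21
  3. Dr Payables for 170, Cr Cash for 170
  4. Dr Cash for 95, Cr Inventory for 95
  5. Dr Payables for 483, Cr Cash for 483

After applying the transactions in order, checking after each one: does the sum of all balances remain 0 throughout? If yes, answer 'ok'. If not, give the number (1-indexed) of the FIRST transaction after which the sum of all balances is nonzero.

Answer: ok

Derivation:
After txn 1: dr=106 cr=106 sum_balances=0
After txn 2: dr=21 cr=21 sum_balances=0
After txn 3: dr=170 cr=170 sum_balances=0
After txn 4: dr=95 cr=95 sum_balances=0
After txn 5: dr=483 cr=483 sum_balances=0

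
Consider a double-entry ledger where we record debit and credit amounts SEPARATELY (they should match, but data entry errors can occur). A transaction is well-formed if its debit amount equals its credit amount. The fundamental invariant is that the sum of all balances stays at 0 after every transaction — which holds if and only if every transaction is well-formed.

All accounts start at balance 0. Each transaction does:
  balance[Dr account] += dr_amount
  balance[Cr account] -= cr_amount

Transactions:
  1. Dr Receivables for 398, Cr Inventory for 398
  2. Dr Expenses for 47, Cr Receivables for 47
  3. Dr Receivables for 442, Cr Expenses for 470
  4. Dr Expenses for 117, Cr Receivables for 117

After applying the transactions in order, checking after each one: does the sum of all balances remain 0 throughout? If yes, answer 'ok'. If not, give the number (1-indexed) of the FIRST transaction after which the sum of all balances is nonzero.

Answer: 3

Derivation:
After txn 1: dr=398 cr=398 sum_balances=0
After txn 2: dr=47 cr=47 sum_balances=0
After txn 3: dr=442 cr=470 sum_balances=-28
After txn 4: dr=117 cr=117 sum_balances=-28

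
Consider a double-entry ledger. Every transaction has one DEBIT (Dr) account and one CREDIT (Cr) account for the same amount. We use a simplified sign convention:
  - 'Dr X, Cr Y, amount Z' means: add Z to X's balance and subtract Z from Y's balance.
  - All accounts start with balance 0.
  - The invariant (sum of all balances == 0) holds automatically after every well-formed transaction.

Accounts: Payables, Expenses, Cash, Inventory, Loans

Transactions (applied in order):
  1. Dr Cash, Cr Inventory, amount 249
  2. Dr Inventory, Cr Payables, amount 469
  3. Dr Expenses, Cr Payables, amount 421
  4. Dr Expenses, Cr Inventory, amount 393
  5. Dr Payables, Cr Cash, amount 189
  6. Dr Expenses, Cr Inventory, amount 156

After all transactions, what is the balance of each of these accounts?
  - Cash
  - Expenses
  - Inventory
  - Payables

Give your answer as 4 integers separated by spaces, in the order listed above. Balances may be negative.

After txn 1 (Dr Cash, Cr Inventory, amount 249): Cash=249 Inventory=-249
After txn 2 (Dr Inventory, Cr Payables, amount 469): Cash=249 Inventory=220 Payables=-469
After txn 3 (Dr Expenses, Cr Payables, amount 421): Cash=249 Expenses=421 Inventory=220 Payables=-890
After txn 4 (Dr Expenses, Cr Inventory, amount 393): Cash=249 Expenses=814 Inventory=-173 Payables=-890
After txn 5 (Dr Payables, Cr Cash, amount 189): Cash=60 Expenses=814 Inventory=-173 Payables=-701
After txn 6 (Dr Expenses, Cr Inventory, amount 156): Cash=60 Expenses=970 Inventory=-329 Payables=-701

Answer: 60 970 -329 -701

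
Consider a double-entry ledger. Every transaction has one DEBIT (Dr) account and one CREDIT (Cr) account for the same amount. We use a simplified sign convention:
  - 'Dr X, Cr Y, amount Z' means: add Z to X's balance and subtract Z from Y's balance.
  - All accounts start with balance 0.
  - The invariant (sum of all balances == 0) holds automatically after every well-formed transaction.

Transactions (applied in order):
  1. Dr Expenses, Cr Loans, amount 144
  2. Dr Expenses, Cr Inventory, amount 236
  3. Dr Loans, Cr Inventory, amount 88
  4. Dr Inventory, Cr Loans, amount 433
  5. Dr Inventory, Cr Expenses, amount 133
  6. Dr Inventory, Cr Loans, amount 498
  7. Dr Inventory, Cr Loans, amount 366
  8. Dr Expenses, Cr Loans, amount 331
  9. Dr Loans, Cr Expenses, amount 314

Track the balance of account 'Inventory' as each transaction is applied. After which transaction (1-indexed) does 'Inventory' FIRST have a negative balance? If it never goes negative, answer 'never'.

Answer: 2

Derivation:
After txn 1: Inventory=0
After txn 2: Inventory=-236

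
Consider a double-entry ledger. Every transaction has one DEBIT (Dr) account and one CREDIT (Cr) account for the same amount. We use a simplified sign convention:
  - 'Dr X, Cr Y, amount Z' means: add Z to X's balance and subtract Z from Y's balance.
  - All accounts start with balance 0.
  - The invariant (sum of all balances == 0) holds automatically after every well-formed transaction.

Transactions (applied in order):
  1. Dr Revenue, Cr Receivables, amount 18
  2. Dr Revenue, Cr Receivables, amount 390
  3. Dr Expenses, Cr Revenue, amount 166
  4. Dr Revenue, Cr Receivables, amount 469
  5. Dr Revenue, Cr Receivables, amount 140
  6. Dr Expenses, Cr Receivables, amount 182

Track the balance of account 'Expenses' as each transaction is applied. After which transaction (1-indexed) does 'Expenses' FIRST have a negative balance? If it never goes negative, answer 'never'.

Answer: never

Derivation:
After txn 1: Expenses=0
After txn 2: Expenses=0
After txn 3: Expenses=166
After txn 4: Expenses=166
After txn 5: Expenses=166
After txn 6: Expenses=348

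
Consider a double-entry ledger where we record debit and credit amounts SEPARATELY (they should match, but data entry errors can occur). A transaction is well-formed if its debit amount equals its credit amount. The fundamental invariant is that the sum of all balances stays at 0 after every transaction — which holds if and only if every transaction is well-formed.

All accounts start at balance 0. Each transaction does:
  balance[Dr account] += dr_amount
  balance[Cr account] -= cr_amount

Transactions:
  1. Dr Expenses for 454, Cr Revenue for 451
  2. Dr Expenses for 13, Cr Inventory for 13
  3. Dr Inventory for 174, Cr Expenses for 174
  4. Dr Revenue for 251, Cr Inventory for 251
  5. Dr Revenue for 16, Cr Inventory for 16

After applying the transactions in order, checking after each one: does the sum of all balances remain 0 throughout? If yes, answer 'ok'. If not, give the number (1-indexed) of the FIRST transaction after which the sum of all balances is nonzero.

After txn 1: dr=454 cr=451 sum_balances=3
After txn 2: dr=13 cr=13 sum_balances=3
After txn 3: dr=174 cr=174 sum_balances=3
After txn 4: dr=251 cr=251 sum_balances=3
After txn 5: dr=16 cr=16 sum_balances=3

Answer: 1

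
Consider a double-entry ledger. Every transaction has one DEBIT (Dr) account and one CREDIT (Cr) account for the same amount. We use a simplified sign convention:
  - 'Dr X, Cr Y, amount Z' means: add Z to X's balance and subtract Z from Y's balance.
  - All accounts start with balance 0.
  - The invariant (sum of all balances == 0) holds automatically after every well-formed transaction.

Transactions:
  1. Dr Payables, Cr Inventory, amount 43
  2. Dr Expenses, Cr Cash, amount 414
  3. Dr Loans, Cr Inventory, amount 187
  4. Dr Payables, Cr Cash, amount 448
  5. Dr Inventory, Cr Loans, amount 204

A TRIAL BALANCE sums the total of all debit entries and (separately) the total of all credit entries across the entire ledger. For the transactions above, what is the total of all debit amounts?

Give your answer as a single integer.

Answer: 1296

Derivation:
Txn 1: debit+=43
Txn 2: debit+=414
Txn 3: debit+=187
Txn 4: debit+=448
Txn 5: debit+=204
Total debits = 1296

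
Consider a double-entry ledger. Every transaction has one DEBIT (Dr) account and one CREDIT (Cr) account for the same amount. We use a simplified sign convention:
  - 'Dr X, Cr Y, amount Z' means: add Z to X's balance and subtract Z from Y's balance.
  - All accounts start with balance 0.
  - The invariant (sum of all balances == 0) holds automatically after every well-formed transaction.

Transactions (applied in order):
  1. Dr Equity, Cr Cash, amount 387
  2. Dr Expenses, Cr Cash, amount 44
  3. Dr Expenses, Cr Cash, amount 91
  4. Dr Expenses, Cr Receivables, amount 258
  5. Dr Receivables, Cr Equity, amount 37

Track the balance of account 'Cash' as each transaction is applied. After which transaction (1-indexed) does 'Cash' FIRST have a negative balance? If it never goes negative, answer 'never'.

Answer: 1

Derivation:
After txn 1: Cash=-387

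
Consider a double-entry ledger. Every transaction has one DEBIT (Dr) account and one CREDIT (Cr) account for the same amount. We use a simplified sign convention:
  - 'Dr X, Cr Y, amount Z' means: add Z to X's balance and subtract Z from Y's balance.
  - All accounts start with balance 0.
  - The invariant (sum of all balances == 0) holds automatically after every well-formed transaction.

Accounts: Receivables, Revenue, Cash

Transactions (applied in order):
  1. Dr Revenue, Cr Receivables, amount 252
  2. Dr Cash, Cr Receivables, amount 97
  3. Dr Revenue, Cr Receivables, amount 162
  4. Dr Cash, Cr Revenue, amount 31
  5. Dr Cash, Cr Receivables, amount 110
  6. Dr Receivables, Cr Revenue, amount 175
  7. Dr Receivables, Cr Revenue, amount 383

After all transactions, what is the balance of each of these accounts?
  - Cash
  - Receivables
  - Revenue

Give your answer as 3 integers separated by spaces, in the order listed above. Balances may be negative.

Answer: 238 -63 -175

Derivation:
After txn 1 (Dr Revenue, Cr Receivables, amount 252): Receivables=-252 Revenue=252
After txn 2 (Dr Cash, Cr Receivables, amount 97): Cash=97 Receivables=-349 Revenue=252
After txn 3 (Dr Revenue, Cr Receivables, amount 162): Cash=97 Receivables=-511 Revenue=414
After txn 4 (Dr Cash, Cr Revenue, amount 31): Cash=128 Receivables=-511 Revenue=383
After txn 5 (Dr Cash, Cr Receivables, amount 110): Cash=238 Receivables=-621 Revenue=383
After txn 6 (Dr Receivables, Cr Revenue, amount 175): Cash=238 Receivables=-446 Revenue=208
After txn 7 (Dr Receivables, Cr Revenue, amount 383): Cash=238 Receivables=-63 Revenue=-175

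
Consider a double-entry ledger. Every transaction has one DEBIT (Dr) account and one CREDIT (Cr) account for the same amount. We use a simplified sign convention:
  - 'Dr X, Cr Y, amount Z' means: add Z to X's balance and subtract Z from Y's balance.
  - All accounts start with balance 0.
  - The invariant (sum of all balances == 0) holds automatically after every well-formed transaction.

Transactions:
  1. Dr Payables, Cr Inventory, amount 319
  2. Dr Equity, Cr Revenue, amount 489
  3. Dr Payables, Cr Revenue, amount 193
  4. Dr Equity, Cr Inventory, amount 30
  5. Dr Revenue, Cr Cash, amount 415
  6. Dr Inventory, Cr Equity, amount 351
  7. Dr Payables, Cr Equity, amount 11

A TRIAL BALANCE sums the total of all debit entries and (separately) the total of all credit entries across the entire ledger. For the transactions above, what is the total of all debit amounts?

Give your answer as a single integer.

Txn 1: debit+=319
Txn 2: debit+=489
Txn 3: debit+=193
Txn 4: debit+=30
Txn 5: debit+=415
Txn 6: debit+=351
Txn 7: debit+=11
Total debits = 1808

Answer: 1808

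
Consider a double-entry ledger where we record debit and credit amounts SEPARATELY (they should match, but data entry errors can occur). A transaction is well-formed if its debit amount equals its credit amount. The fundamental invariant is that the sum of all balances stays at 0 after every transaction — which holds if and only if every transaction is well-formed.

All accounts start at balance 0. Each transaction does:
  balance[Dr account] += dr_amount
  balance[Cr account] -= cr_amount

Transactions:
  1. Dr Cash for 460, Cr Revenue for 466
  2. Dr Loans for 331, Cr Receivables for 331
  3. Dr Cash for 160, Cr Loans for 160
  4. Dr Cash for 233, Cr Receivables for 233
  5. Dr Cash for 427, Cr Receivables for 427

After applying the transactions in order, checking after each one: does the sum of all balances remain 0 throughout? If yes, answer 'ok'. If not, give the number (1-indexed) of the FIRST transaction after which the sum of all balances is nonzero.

Answer: 1

Derivation:
After txn 1: dr=460 cr=466 sum_balances=-6
After txn 2: dr=331 cr=331 sum_balances=-6
After txn 3: dr=160 cr=160 sum_balances=-6
After txn 4: dr=233 cr=233 sum_balances=-6
After txn 5: dr=427 cr=427 sum_balances=-6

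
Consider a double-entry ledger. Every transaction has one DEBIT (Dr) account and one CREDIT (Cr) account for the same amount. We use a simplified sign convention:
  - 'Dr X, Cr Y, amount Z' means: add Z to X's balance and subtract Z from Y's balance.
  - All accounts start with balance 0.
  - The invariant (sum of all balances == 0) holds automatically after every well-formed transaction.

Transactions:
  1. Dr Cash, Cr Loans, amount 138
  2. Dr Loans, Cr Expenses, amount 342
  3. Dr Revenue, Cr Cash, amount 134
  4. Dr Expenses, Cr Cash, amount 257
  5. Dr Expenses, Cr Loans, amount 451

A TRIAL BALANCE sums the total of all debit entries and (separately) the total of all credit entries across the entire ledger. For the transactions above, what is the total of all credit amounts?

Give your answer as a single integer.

Txn 1: credit+=138
Txn 2: credit+=342
Txn 3: credit+=134
Txn 4: credit+=257
Txn 5: credit+=451
Total credits = 1322

Answer: 1322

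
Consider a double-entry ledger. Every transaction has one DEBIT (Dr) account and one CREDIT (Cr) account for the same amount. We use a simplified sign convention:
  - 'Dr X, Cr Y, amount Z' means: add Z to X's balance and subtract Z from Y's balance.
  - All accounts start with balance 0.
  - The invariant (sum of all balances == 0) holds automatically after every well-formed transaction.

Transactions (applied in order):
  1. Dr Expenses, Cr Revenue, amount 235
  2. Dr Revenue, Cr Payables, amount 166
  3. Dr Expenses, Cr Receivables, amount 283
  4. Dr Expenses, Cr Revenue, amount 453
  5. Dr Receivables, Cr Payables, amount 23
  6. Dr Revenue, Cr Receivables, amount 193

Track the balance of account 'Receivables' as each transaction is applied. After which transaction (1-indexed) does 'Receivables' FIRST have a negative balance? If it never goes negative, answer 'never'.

After txn 1: Receivables=0
After txn 2: Receivables=0
After txn 3: Receivables=-283

Answer: 3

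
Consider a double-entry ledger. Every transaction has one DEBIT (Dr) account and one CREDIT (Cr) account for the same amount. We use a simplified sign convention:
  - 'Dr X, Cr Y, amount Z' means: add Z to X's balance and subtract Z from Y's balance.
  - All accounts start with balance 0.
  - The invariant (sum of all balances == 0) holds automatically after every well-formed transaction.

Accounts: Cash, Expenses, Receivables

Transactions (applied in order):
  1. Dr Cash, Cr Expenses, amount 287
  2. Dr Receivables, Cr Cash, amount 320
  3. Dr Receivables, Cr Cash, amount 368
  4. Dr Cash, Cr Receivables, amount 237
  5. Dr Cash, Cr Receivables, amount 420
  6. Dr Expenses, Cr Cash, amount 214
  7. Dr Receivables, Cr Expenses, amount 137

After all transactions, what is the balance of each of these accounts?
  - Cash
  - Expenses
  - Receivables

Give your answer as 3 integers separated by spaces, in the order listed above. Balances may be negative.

Answer: 42 -210 168

Derivation:
After txn 1 (Dr Cash, Cr Expenses, amount 287): Cash=287 Expenses=-287
After txn 2 (Dr Receivables, Cr Cash, amount 320): Cash=-33 Expenses=-287 Receivables=320
After txn 3 (Dr Receivables, Cr Cash, amount 368): Cash=-401 Expenses=-287 Receivables=688
After txn 4 (Dr Cash, Cr Receivables, amount 237): Cash=-164 Expenses=-287 Receivables=451
After txn 5 (Dr Cash, Cr Receivables, amount 420): Cash=256 Expenses=-287 Receivables=31
After txn 6 (Dr Expenses, Cr Cash, amount 214): Cash=42 Expenses=-73 Receivables=31
After txn 7 (Dr Receivables, Cr Expenses, amount 137): Cash=42 Expenses=-210 Receivables=168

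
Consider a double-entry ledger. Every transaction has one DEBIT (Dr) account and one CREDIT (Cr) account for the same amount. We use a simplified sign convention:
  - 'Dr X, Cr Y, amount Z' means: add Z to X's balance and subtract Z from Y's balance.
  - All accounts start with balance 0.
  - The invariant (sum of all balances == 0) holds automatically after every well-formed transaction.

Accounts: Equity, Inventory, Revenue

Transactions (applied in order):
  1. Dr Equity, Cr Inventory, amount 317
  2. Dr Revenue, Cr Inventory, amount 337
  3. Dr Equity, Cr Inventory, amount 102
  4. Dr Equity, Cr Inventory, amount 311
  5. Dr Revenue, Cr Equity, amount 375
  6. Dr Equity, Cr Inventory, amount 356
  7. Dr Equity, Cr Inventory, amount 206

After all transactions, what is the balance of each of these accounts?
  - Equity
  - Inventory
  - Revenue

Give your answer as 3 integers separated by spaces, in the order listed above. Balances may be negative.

Answer: 917 -1629 712

Derivation:
After txn 1 (Dr Equity, Cr Inventory, amount 317): Equity=317 Inventory=-317
After txn 2 (Dr Revenue, Cr Inventory, amount 337): Equity=317 Inventory=-654 Revenue=337
After txn 3 (Dr Equity, Cr Inventory, amount 102): Equity=419 Inventory=-756 Revenue=337
After txn 4 (Dr Equity, Cr Inventory, amount 311): Equity=730 Inventory=-1067 Revenue=337
After txn 5 (Dr Revenue, Cr Equity, amount 375): Equity=355 Inventory=-1067 Revenue=712
After txn 6 (Dr Equity, Cr Inventory, amount 356): Equity=711 Inventory=-1423 Revenue=712
After txn 7 (Dr Equity, Cr Inventory, amount 206): Equity=917 Inventory=-1629 Revenue=712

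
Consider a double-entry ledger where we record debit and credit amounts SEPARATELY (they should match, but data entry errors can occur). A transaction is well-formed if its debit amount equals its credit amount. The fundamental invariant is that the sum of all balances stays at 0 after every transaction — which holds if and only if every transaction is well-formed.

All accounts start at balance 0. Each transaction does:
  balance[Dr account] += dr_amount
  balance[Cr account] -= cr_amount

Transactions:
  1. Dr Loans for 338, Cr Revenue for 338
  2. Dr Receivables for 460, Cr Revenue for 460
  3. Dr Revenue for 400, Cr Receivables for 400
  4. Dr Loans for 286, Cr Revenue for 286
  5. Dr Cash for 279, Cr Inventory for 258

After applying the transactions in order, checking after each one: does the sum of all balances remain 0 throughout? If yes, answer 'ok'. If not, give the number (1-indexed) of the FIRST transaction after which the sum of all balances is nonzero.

Answer: 5

Derivation:
After txn 1: dr=338 cr=338 sum_balances=0
After txn 2: dr=460 cr=460 sum_balances=0
After txn 3: dr=400 cr=400 sum_balances=0
After txn 4: dr=286 cr=286 sum_balances=0
After txn 5: dr=279 cr=258 sum_balances=21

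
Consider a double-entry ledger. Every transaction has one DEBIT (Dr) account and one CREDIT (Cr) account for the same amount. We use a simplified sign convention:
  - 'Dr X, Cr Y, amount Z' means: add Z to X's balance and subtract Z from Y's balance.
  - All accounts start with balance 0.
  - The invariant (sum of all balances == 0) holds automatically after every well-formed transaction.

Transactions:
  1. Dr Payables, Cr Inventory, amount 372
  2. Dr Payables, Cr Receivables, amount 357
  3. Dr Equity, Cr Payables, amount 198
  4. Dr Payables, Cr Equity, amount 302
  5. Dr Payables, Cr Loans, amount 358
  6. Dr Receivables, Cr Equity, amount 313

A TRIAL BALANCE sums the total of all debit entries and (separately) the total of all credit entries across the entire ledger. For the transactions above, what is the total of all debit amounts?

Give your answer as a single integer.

Answer: 1900

Derivation:
Txn 1: debit+=372
Txn 2: debit+=357
Txn 3: debit+=198
Txn 4: debit+=302
Txn 5: debit+=358
Txn 6: debit+=313
Total debits = 1900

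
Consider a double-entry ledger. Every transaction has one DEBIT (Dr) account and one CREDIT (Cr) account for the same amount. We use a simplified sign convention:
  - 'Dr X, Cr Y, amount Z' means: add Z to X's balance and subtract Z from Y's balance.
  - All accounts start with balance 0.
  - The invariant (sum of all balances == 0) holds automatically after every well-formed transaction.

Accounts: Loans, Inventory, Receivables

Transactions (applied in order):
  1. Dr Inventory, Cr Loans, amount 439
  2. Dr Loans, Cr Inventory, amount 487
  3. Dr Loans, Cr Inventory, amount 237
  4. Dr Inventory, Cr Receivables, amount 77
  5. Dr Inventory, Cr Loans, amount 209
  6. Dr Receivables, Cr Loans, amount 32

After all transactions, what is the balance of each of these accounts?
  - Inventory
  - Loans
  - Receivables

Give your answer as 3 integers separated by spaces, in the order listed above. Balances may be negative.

After txn 1 (Dr Inventory, Cr Loans, amount 439): Inventory=439 Loans=-439
After txn 2 (Dr Loans, Cr Inventory, amount 487): Inventory=-48 Loans=48
After txn 3 (Dr Loans, Cr Inventory, amount 237): Inventory=-285 Loans=285
After txn 4 (Dr Inventory, Cr Receivables, amount 77): Inventory=-208 Loans=285 Receivables=-77
After txn 5 (Dr Inventory, Cr Loans, amount 209): Inventory=1 Loans=76 Receivables=-77
After txn 6 (Dr Receivables, Cr Loans, amount 32): Inventory=1 Loans=44 Receivables=-45

Answer: 1 44 -45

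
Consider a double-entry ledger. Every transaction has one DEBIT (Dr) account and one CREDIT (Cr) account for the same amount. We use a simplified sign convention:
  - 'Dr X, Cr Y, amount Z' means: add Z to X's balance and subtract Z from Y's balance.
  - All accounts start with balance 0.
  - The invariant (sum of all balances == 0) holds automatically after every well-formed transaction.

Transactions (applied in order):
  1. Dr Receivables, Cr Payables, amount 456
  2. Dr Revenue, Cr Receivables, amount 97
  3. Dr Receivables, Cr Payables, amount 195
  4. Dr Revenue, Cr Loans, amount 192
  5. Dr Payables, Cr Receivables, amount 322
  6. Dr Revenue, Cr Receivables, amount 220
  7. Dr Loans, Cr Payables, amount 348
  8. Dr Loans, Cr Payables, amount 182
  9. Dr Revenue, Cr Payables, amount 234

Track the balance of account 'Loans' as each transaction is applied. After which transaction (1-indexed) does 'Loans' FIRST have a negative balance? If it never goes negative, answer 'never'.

Answer: 4

Derivation:
After txn 1: Loans=0
After txn 2: Loans=0
After txn 3: Loans=0
After txn 4: Loans=-192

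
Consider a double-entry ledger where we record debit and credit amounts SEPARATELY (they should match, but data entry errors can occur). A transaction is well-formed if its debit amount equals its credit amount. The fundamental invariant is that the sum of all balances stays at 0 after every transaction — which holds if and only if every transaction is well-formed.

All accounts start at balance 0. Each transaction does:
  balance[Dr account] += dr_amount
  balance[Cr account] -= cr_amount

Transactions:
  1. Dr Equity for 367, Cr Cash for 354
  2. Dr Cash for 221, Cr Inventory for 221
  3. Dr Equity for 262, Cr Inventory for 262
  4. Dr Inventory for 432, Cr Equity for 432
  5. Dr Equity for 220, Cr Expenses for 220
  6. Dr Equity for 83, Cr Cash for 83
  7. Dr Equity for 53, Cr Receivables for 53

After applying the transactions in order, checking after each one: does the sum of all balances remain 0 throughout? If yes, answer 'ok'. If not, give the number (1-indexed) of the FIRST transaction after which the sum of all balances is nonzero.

After txn 1: dr=367 cr=354 sum_balances=13
After txn 2: dr=221 cr=221 sum_balances=13
After txn 3: dr=262 cr=262 sum_balances=13
After txn 4: dr=432 cr=432 sum_balances=13
After txn 5: dr=220 cr=220 sum_balances=13
After txn 6: dr=83 cr=83 sum_balances=13
After txn 7: dr=53 cr=53 sum_balances=13

Answer: 1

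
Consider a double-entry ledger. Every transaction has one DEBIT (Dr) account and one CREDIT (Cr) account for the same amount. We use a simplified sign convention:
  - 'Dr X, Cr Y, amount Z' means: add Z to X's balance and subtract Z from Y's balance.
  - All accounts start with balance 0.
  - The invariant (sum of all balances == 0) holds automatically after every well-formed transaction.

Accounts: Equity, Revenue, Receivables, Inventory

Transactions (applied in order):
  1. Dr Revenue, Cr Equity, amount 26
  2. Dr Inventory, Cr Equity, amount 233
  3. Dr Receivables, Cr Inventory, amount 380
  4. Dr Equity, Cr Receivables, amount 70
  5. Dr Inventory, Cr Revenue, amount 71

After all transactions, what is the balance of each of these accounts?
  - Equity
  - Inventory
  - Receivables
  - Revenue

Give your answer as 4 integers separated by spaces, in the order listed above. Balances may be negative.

After txn 1 (Dr Revenue, Cr Equity, amount 26): Equity=-26 Revenue=26
After txn 2 (Dr Inventory, Cr Equity, amount 233): Equity=-259 Inventory=233 Revenue=26
After txn 3 (Dr Receivables, Cr Inventory, amount 380): Equity=-259 Inventory=-147 Receivables=380 Revenue=26
After txn 4 (Dr Equity, Cr Receivables, amount 70): Equity=-189 Inventory=-147 Receivables=310 Revenue=26
After txn 5 (Dr Inventory, Cr Revenue, amount 71): Equity=-189 Inventory=-76 Receivables=310 Revenue=-45

Answer: -189 -76 310 -45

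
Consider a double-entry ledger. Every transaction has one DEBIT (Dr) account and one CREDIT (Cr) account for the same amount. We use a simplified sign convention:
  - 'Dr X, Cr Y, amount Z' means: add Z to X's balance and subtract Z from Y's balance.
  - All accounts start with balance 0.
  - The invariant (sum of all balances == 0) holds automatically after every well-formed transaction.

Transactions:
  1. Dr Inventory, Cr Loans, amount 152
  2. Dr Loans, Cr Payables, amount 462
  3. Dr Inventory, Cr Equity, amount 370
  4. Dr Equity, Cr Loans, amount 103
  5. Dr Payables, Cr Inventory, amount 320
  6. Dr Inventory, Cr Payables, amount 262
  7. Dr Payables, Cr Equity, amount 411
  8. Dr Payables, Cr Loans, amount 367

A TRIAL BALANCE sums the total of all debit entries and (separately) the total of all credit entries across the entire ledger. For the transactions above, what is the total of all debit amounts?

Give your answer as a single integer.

Txn 1: debit+=152
Txn 2: debit+=462
Txn 3: debit+=370
Txn 4: debit+=103
Txn 5: debit+=320
Txn 6: debit+=262
Txn 7: debit+=411
Txn 8: debit+=367
Total debits = 2447

Answer: 2447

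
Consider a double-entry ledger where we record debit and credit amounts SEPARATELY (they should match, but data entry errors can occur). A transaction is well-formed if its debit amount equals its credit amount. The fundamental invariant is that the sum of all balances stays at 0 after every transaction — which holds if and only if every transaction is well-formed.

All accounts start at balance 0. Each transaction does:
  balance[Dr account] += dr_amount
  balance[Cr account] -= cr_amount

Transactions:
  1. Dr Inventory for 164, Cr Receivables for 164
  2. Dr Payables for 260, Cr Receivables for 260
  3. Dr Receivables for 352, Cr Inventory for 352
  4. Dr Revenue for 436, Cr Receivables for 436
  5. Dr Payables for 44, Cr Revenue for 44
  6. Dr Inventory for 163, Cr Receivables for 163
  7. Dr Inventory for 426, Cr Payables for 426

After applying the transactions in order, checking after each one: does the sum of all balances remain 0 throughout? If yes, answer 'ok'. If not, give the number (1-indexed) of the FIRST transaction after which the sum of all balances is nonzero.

After txn 1: dr=164 cr=164 sum_balances=0
After txn 2: dr=260 cr=260 sum_balances=0
After txn 3: dr=352 cr=352 sum_balances=0
After txn 4: dr=436 cr=436 sum_balances=0
After txn 5: dr=44 cr=44 sum_balances=0
After txn 6: dr=163 cr=163 sum_balances=0
After txn 7: dr=426 cr=426 sum_balances=0

Answer: ok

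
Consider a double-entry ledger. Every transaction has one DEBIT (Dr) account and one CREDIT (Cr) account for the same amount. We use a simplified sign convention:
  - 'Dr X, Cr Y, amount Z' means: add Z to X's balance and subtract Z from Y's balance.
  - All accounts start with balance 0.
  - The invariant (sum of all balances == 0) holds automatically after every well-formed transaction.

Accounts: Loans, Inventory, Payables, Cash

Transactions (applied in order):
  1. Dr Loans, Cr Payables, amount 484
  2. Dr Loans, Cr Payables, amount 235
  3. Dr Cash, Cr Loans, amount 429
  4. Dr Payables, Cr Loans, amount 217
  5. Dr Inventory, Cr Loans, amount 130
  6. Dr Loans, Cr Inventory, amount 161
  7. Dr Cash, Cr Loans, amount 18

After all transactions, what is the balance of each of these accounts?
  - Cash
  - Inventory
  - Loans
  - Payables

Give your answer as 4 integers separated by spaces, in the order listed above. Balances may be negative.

After txn 1 (Dr Loans, Cr Payables, amount 484): Loans=484 Payables=-484
After txn 2 (Dr Loans, Cr Payables, amount 235): Loans=719 Payables=-719
After txn 3 (Dr Cash, Cr Loans, amount 429): Cash=429 Loans=290 Payables=-719
After txn 4 (Dr Payables, Cr Loans, amount 217): Cash=429 Loans=73 Payables=-502
After txn 5 (Dr Inventory, Cr Loans, amount 130): Cash=429 Inventory=130 Loans=-57 Payables=-502
After txn 6 (Dr Loans, Cr Inventory, amount 161): Cash=429 Inventory=-31 Loans=104 Payables=-502
After txn 7 (Dr Cash, Cr Loans, amount 18): Cash=447 Inventory=-31 Loans=86 Payables=-502

Answer: 447 -31 86 -502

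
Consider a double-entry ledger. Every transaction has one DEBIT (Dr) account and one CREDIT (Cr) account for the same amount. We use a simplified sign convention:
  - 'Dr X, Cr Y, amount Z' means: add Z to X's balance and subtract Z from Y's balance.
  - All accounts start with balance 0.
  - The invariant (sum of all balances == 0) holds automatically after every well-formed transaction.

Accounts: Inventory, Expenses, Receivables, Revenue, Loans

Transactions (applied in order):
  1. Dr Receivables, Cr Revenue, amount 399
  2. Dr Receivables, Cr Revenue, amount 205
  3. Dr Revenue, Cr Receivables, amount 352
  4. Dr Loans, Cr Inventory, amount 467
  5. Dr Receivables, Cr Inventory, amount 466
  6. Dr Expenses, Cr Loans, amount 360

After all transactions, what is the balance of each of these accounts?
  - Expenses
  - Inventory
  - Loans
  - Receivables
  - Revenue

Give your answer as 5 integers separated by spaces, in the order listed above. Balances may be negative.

Answer: 360 -933 107 718 -252

Derivation:
After txn 1 (Dr Receivables, Cr Revenue, amount 399): Receivables=399 Revenue=-399
After txn 2 (Dr Receivables, Cr Revenue, amount 205): Receivables=604 Revenue=-604
After txn 3 (Dr Revenue, Cr Receivables, amount 352): Receivables=252 Revenue=-252
After txn 4 (Dr Loans, Cr Inventory, amount 467): Inventory=-467 Loans=467 Receivables=252 Revenue=-252
After txn 5 (Dr Receivables, Cr Inventory, amount 466): Inventory=-933 Loans=467 Receivables=718 Revenue=-252
After txn 6 (Dr Expenses, Cr Loans, amount 360): Expenses=360 Inventory=-933 Loans=107 Receivables=718 Revenue=-252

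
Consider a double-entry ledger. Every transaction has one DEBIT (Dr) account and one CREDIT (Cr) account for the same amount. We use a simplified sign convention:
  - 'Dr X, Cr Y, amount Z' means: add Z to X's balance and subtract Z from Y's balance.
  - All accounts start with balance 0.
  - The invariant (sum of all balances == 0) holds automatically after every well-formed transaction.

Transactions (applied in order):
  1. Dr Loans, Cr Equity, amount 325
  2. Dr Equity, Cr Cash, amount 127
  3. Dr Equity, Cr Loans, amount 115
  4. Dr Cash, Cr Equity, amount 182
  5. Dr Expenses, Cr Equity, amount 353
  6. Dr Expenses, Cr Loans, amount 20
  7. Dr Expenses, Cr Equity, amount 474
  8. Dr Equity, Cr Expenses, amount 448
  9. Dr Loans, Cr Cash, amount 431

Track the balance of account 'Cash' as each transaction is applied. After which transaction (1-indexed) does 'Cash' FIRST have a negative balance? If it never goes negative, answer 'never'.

Answer: 2

Derivation:
After txn 1: Cash=0
After txn 2: Cash=-127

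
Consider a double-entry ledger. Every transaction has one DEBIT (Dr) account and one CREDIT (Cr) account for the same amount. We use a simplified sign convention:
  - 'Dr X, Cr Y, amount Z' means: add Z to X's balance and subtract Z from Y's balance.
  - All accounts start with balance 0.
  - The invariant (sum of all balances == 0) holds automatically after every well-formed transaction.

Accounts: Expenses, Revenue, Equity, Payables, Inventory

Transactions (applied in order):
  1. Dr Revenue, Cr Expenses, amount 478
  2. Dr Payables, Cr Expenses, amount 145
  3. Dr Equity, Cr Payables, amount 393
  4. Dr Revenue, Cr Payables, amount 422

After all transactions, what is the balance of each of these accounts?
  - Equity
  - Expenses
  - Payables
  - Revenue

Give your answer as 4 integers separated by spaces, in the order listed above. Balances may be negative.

After txn 1 (Dr Revenue, Cr Expenses, amount 478): Expenses=-478 Revenue=478
After txn 2 (Dr Payables, Cr Expenses, amount 145): Expenses=-623 Payables=145 Revenue=478
After txn 3 (Dr Equity, Cr Payables, amount 393): Equity=393 Expenses=-623 Payables=-248 Revenue=478
After txn 4 (Dr Revenue, Cr Payables, amount 422): Equity=393 Expenses=-623 Payables=-670 Revenue=900

Answer: 393 -623 -670 900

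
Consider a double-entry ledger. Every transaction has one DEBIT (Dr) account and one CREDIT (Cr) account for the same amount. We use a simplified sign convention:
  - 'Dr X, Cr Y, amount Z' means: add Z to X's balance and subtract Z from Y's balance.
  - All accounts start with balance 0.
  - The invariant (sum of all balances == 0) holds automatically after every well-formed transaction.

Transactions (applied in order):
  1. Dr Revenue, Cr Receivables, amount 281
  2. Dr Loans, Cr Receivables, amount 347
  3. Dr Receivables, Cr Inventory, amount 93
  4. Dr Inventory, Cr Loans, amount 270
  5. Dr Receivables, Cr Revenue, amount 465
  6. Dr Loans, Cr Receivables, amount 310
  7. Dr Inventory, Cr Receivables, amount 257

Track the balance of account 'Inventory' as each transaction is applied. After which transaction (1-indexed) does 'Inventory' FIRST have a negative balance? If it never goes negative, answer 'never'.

Answer: 3

Derivation:
After txn 1: Inventory=0
After txn 2: Inventory=0
After txn 3: Inventory=-93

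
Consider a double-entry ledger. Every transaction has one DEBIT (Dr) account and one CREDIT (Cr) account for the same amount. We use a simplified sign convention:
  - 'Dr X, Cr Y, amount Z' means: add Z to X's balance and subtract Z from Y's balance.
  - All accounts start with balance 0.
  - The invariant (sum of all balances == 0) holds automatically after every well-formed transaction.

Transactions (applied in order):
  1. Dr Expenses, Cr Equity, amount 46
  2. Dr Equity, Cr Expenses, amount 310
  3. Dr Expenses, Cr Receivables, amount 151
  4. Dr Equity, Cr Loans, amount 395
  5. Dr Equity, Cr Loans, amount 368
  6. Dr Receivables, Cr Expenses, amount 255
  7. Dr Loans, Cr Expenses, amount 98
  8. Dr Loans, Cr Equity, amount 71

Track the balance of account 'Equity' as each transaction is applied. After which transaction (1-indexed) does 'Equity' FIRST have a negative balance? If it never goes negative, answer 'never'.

After txn 1: Equity=-46

Answer: 1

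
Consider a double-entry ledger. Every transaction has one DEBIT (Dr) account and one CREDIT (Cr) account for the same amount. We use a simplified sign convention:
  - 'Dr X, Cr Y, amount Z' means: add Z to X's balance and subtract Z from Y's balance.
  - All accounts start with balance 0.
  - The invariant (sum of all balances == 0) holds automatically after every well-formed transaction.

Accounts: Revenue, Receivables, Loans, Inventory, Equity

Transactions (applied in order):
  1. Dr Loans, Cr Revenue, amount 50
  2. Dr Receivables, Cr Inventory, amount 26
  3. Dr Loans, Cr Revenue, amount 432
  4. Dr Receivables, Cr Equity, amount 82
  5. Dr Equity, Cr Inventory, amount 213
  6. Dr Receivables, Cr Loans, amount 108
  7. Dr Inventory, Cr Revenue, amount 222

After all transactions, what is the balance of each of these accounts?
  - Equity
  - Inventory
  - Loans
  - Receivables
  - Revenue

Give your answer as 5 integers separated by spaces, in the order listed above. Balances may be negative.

After txn 1 (Dr Loans, Cr Revenue, amount 50): Loans=50 Revenue=-50
After txn 2 (Dr Receivables, Cr Inventory, amount 26): Inventory=-26 Loans=50 Receivables=26 Revenue=-50
After txn 3 (Dr Loans, Cr Revenue, amount 432): Inventory=-26 Loans=482 Receivables=26 Revenue=-482
After txn 4 (Dr Receivables, Cr Equity, amount 82): Equity=-82 Inventory=-26 Loans=482 Receivables=108 Revenue=-482
After txn 5 (Dr Equity, Cr Inventory, amount 213): Equity=131 Inventory=-239 Loans=482 Receivables=108 Revenue=-482
After txn 6 (Dr Receivables, Cr Loans, amount 108): Equity=131 Inventory=-239 Loans=374 Receivables=216 Revenue=-482
After txn 7 (Dr Inventory, Cr Revenue, amount 222): Equity=131 Inventory=-17 Loans=374 Receivables=216 Revenue=-704

Answer: 131 -17 374 216 -704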